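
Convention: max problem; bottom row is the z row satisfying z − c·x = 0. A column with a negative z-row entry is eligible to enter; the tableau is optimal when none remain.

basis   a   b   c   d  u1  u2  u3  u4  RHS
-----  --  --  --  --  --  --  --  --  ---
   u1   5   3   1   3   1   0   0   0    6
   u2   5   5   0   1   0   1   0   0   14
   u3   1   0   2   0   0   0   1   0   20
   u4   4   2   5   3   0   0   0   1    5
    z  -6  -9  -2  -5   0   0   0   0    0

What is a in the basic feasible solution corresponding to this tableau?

a is not in the basis, so in the current basic feasible solution a = 0.

0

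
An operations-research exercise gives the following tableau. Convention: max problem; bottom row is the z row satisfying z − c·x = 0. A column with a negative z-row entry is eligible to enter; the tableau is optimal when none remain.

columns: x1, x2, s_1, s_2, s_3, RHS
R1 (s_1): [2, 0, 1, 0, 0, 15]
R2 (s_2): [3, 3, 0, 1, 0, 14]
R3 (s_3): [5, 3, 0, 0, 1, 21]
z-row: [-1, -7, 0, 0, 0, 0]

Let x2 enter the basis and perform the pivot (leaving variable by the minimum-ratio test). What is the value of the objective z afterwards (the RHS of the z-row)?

Ratio test on column x2 — row 1: entry 0 ≤ 0; row 2: 14/3 = 14/3; row 3: 21/3 = 7. Minimum is 14/3 at row 2 (s_2 leaves); pivot element 3.
Pivot on row 2; the z-row RHS becomes 0 − (-7)·(14/3) = 98/3.

98/3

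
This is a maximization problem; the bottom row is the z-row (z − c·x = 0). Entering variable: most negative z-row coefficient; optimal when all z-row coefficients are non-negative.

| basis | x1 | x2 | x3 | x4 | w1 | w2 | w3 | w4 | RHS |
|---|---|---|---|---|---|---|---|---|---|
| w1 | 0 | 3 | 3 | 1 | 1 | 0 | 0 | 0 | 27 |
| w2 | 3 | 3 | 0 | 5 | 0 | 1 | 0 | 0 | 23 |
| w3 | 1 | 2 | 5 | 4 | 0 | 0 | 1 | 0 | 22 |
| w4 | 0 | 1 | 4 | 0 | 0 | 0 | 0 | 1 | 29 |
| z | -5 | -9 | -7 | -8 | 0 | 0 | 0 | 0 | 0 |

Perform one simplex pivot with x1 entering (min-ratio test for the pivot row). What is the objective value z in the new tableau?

Ratio test on column x1 — row 1: entry 0 ≤ 0; row 2: 23/3 = 23/3; row 3: 22/1 = 22; row 4: entry 0 ≤ 0. Minimum is 23/3 at row 2 (w2 leaves); pivot element 3.
Pivot on row 2; the z-row RHS becomes 0 − (-5)·(23/3) = 115/3.

115/3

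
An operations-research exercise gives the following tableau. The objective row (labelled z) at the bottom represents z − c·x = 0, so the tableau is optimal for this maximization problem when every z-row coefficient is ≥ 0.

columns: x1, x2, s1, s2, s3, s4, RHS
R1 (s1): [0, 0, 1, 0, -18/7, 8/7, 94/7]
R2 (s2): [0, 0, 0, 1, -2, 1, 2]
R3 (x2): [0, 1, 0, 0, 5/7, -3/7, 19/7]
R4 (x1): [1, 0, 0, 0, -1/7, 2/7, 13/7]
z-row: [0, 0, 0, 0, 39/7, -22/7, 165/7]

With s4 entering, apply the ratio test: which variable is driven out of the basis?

Column s4 entries and ratios — s1: (94/7)/(8/7) = 47/4; s2: 2/1 = 2; x2: -3/7 ≤ 0, skip; x1: (13/7)/(2/7) = 13/2.
Smallest ratio is 2 in the row of s2, so s2 leaves.

s2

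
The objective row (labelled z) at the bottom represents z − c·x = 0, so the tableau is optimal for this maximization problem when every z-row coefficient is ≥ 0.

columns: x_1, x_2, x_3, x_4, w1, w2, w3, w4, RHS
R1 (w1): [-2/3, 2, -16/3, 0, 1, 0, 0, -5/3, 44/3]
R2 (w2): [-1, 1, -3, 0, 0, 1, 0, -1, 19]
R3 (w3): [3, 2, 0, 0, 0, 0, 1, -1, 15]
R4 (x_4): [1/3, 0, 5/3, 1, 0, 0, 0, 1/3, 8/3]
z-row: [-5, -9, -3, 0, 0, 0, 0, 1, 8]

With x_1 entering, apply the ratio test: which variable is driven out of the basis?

w3

Column x_1 entries and ratios — w1: -2/3 ≤ 0, skip; w2: -1 ≤ 0, skip; w3: 15/3 = 5; x_4: (8/3)/(1/3) = 8.
Smallest ratio is 5 in the row of w3, so w3 leaves.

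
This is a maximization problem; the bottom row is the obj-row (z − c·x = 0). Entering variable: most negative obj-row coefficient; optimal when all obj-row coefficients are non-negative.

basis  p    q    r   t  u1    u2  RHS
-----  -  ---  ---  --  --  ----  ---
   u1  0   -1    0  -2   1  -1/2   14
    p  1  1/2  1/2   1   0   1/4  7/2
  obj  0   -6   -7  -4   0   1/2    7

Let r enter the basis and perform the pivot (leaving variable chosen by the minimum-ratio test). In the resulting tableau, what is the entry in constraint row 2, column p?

2

Ratio test on column r — row 1: entry 0 ≤ 0; row 2: (7/2)/(1/2) = 7. Minimum is 7 at row 2 (p leaves); pivot element 1/2.
Divide row 2 by 1/2; eliminate column r from the other rows.
In the new row 2, the p entry is the old entry divided by the pivot: 1/(1/2) = 2.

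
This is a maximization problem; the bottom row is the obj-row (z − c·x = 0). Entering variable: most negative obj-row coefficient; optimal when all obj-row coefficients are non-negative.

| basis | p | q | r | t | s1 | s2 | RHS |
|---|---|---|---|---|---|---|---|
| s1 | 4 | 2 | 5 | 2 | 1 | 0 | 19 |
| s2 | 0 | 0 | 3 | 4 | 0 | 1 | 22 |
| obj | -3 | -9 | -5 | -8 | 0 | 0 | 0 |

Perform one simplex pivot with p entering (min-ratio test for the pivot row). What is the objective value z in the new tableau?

57/4

Ratio test on column p — row 1: 19/4 = 19/4; row 2: entry 0 ≤ 0. Minimum is 19/4 at row 1 (s1 leaves); pivot element 4.
Pivot on row 1; the obj-row RHS becomes 0 − (-3)·(19/4) = 57/4.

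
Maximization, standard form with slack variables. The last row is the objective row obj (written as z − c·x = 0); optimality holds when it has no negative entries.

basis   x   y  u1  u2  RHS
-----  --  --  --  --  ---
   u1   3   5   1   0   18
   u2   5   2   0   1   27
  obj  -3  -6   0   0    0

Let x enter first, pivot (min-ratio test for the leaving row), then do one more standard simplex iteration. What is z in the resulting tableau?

Ratio test on column x — row 1: 18/3 = 6; row 2: 27/5 = 27/5. Minimum is 27/5 at row 2 (u2 leaves); pivot element 5.
Pivot on row 2; the obj-row RHS becomes 0 − (-3)·(27/5) = 81/5.
Next entering variable (most negative obj-row entry -24/5): y.
Ratio test on column y — row 1: (9/5)/(19/5) = 9/19; row 2: (27/5)/(2/5) = 27/2. Minimum is 9/19 at row 1 (u1 leaves); pivot element 19/5.
After the second pivot the obj-row RHS is 81/5 − (-24/5)·(9/19) = 351/19.

351/19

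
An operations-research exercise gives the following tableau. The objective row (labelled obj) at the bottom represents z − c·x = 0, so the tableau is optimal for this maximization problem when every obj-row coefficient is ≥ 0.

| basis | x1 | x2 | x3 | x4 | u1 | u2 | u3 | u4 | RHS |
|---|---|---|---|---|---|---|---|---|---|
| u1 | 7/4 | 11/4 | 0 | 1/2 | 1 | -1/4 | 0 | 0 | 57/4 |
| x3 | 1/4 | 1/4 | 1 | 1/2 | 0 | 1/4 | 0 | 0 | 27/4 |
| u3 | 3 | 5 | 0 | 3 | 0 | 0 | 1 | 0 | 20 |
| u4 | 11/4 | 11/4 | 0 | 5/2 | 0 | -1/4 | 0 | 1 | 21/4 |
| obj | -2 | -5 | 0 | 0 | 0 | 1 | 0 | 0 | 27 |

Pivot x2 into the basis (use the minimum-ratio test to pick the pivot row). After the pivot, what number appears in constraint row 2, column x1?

Ratio test on column x2 — row 1: (57/4)/(11/4) = 57/11; row 2: (27/4)/(1/4) = 27; row 3: 20/5 = 4; row 4: (21/4)/(11/4) = 21/11. Minimum is 21/11 at row 4 (u4 leaves); pivot element 11/4.
Divide row 4 by 11/4; eliminate column x2 from the other rows.
Row 2 update in column x1: 1/4 − (1/4)·1 = 0.

0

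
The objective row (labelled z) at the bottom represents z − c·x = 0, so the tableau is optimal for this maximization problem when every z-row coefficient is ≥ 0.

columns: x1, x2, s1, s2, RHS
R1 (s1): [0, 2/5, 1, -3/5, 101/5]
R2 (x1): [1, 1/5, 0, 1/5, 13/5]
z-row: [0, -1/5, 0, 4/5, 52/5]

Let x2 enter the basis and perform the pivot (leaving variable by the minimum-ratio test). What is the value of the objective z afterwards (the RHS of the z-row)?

Ratio test on column x2 — row 1: (101/5)/(2/5) = 101/2; row 2: (13/5)/(1/5) = 13. Minimum is 13 at row 2 (x1 leaves); pivot element 1/5.
Pivot on row 2; the z-row RHS becomes 52/5 − (-1/5)·13 = 13.

13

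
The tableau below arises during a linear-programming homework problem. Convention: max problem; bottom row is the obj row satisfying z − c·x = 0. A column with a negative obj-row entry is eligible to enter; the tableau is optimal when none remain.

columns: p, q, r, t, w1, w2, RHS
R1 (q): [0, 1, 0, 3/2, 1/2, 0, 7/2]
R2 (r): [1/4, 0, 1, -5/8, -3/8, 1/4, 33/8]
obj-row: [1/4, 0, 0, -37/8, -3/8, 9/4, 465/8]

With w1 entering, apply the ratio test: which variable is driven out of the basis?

Column w1 entries and ratios — q: (7/2)/(1/2) = 7; r: -3/8 ≤ 0, skip.
Smallest ratio is 7 in the row of q, so q leaves.

q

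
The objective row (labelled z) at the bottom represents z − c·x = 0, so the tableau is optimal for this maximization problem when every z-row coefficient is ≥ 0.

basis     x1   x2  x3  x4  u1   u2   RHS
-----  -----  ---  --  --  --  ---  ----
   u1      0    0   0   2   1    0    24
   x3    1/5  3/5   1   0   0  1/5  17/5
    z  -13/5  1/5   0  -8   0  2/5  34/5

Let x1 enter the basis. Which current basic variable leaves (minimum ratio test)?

Column x1 entries and ratios — u1: 0 ≤ 0, skip; x3: (17/5)/(1/5) = 17.
Smallest ratio is 17 in the row of x3, so x3 leaves.

x3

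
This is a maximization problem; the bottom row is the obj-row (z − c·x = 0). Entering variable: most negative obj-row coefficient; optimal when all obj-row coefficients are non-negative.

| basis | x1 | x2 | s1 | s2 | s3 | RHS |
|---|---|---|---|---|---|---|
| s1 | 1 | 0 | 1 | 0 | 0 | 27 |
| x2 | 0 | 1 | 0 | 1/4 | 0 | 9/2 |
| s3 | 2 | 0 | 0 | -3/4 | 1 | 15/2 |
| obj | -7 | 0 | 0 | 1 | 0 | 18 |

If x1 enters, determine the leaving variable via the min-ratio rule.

s3

Column x1 entries and ratios — s1: 27/1 = 27; x2: 0 ≤ 0, skip; s3: (15/2)/2 = 15/4.
Smallest ratio is 15/4 in the row of s3, so s3 leaves.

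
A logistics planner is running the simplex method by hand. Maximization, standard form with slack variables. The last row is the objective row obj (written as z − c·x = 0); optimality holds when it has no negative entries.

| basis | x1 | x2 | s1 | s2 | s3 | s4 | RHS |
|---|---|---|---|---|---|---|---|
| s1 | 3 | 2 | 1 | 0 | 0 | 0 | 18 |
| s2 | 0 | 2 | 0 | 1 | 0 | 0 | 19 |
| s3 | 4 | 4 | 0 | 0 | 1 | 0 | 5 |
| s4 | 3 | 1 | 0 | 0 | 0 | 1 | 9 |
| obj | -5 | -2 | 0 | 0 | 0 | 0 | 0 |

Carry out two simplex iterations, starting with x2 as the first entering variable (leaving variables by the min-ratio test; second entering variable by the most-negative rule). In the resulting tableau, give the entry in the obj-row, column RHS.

Ratio test on column x2 — row 1: 18/2 = 9; row 2: 19/2 = 19/2; row 3: 5/4 = 5/4; row 4: 9/1 = 9. Minimum is 5/4 at row 3 (s3 leaves); pivot element 4.
Divide row 3 by 4; eliminate column x2 from the other rows.
Second iteration: most negative obj-row entry is -3 in column x1, so x1 enters.
Ratio test on column x1 — row 1: (31/2)/1 = 31/2; row 2: entry -2 ≤ 0; row 3: (5/4)/1 = 5/4; row 4: (31/4)/2 = 31/8. Minimum is 5/4 at row 3 (x2 leaves); pivot element 1.
Divide row 3 by 1; eliminate column x1 from the other rows.
After both pivots, the entry at the obj-row, column RHS is 25/4.

25/4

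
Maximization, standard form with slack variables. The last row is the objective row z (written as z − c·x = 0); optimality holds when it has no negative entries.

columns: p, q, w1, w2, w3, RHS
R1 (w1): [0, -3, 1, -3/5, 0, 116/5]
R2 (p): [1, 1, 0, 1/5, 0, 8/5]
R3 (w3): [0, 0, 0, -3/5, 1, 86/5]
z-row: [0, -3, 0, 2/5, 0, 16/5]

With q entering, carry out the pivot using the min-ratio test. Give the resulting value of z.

Ratio test on column q — row 1: entry -3 ≤ 0; row 2: (8/5)/1 = 8/5; row 3: entry 0 ≤ 0. Minimum is 8/5 at row 2 (p leaves); pivot element 1.
Pivot on row 2; the z-row RHS becomes 16/5 − (-3)·(8/5) = 8.

8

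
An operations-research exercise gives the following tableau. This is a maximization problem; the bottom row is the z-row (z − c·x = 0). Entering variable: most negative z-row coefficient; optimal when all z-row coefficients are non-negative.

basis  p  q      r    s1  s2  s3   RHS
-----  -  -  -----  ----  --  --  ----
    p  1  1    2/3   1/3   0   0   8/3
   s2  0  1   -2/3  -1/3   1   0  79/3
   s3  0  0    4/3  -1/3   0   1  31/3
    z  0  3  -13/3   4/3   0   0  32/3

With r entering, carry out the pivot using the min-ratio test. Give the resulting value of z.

Ratio test on column r — row 1: (8/3)/(2/3) = 4; row 2: entry -2/3 ≤ 0; row 3: (31/3)/(4/3) = 31/4. Minimum is 4 at row 1 (p leaves); pivot element 2/3.
Pivot on row 1; the z-row RHS becomes 32/3 − (-13/3)·4 = 28.

28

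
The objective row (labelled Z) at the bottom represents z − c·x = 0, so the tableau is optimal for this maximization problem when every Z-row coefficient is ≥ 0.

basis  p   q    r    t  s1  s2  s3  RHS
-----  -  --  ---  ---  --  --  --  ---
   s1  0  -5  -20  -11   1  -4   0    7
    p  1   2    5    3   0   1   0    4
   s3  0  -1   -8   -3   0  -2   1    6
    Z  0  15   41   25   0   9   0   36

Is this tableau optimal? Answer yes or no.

Every Z-row coefficient is ≥ 0, so the tableau is optimal.

yes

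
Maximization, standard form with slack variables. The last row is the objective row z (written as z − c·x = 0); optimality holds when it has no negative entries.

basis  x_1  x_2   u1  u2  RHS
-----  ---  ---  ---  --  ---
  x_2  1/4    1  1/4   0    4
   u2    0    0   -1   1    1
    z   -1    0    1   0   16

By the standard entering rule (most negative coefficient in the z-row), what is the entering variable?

x_1

Negative z-row entries: x_1: -1.
The most negative is -1 in column x_1, so x_1 enters.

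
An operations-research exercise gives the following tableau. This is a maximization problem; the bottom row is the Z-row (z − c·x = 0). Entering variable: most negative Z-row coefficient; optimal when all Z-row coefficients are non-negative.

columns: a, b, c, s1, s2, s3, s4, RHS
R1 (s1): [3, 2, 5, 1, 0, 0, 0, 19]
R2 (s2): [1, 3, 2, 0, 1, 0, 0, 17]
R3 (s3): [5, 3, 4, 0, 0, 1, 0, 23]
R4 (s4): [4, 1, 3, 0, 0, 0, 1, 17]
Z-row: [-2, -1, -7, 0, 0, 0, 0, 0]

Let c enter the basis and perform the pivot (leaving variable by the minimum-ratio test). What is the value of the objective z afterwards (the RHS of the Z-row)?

Ratio test on column c — row 1: 19/5 = 19/5; row 2: 17/2 = 17/2; row 3: 23/4 = 23/4; row 4: 17/3 = 17/3. Minimum is 19/5 at row 1 (s1 leaves); pivot element 5.
Pivot on row 1; the Z-row RHS becomes 0 − (-7)·(19/5) = 133/5.

133/5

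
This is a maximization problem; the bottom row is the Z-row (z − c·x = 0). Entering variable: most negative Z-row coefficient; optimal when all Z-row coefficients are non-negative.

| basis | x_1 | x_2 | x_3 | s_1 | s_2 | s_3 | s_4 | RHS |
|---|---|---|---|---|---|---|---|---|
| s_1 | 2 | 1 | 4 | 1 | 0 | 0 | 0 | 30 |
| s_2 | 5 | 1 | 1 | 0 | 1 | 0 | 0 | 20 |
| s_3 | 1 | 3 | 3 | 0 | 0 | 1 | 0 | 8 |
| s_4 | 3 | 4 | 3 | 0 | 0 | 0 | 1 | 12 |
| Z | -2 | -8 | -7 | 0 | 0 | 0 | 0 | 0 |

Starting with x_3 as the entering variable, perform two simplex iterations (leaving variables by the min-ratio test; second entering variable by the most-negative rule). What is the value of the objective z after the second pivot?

Ratio test on column x_3 — row 1: 30/4 = 15/2; row 2: 20/1 = 20; row 3: 8/3 = 8/3; row 4: 12/3 = 4. Minimum is 8/3 at row 3 (s_3 leaves); pivot element 3.
Pivot on row 3; the Z-row RHS becomes 0 − (-7)·(8/3) = 56/3.
Next entering variable (most negative Z-row entry -1): x_2.
Ratio test on column x_2 — row 1: entry -3 ≤ 0; row 2: entry 0 ≤ 0; row 3: (8/3)/1 = 8/3; row 4: 4/1 = 4. Minimum is 8/3 at row 3 (x_3 leaves); pivot element 1.
After the second pivot the Z-row RHS is 56/3 − (-1)·(8/3) = 64/3.

64/3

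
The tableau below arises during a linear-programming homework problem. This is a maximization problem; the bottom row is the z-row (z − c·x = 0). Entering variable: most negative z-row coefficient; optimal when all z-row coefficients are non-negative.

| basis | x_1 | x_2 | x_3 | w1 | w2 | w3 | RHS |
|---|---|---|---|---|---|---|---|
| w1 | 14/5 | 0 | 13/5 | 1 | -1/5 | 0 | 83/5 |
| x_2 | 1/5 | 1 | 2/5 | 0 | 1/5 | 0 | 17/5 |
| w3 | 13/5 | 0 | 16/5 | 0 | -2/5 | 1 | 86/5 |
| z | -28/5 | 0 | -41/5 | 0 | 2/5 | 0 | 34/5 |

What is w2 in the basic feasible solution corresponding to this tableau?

w2 is not in the basis, so in the current basic feasible solution w2 = 0.

0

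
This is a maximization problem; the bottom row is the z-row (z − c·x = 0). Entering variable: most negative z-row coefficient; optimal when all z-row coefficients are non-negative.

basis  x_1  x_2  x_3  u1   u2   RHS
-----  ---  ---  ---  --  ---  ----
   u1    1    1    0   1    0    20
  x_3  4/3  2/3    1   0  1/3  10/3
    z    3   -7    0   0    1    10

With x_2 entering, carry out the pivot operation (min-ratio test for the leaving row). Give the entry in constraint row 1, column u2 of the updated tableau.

Ratio test on column x_2 — row 1: 20/1 = 20; row 2: (10/3)/(2/3) = 5. Minimum is 5 at row 2 (x_3 leaves); pivot element 2/3.
Divide row 2 by 2/3; eliminate column x_2 from the other rows.
Row 1 update in column u2: 0 − 1·(1/2) = -1/2.

-1/2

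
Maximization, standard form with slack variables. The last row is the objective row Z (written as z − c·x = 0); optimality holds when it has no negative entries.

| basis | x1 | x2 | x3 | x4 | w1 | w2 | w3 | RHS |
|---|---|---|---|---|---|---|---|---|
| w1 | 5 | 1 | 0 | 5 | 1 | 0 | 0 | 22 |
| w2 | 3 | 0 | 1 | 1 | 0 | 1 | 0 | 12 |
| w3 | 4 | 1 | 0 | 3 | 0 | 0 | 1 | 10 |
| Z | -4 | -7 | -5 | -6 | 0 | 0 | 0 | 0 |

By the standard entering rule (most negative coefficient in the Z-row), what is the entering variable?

x2

Negative Z-row entries: x1: -4, x2: -7, x3: -5, x4: -6.
The most negative is -7 in column x2, so x2 enters.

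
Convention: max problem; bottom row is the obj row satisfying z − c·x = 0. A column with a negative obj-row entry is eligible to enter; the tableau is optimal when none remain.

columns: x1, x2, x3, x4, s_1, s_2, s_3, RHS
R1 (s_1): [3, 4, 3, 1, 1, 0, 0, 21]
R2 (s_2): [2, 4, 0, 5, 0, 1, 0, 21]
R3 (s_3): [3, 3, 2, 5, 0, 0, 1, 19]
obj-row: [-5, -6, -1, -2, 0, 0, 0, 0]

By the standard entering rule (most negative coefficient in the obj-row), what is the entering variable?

Negative obj-row entries: x1: -5, x2: -6, x3: -1, x4: -2.
The most negative is -6 in column x2, so x2 enters.

x2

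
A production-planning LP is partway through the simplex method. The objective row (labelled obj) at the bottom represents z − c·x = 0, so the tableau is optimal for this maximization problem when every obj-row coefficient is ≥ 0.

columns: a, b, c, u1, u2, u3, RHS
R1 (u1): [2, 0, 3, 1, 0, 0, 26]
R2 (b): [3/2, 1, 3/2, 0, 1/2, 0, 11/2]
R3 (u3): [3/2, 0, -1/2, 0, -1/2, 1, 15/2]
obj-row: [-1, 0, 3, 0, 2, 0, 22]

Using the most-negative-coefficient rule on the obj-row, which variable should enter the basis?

Negative obj-row entries: a: -1.
The most negative is -1 in column a, so a enters.

a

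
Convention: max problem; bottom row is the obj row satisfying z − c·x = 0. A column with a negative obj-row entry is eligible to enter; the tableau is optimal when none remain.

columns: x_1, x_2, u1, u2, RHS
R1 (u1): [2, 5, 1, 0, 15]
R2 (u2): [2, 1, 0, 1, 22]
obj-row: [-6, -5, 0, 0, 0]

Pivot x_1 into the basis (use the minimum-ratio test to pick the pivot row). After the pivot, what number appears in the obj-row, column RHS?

Ratio test on column x_1 — row 1: 15/2 = 15/2; row 2: 22/2 = 11. Minimum is 15/2 at row 1 (u1 leaves); pivot element 2.
Divide row 1 by 2; eliminate column x_1 from the other rows.
obj-row update in column RHS: 0 − (-6)·(15/2) = 45.

45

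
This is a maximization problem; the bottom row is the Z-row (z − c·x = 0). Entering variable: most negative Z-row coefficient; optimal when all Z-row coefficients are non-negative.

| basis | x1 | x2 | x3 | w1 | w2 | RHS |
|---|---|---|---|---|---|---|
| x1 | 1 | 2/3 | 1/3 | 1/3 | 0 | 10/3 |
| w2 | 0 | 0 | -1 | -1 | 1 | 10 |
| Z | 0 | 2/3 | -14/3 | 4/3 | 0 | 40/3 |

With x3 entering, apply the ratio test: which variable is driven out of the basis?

x1

Column x3 entries and ratios — x1: (10/3)/(1/3) = 10; w2: -1 ≤ 0, skip.
Smallest ratio is 10 in the row of x1, so x1 leaves.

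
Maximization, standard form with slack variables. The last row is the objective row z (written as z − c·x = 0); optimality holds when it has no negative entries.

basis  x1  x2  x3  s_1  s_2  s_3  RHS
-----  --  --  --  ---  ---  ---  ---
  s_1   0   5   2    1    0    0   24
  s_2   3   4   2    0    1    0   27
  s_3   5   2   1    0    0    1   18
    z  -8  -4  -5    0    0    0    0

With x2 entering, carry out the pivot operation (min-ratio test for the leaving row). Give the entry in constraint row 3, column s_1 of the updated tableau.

-2/5

Ratio test on column x2 — row 1: 24/5 = 24/5; row 2: 27/4 = 27/4; row 3: 18/2 = 9. Minimum is 24/5 at row 1 (s_1 leaves); pivot element 5.
Divide row 1 by 5; eliminate column x2 from the other rows.
Row 3 update in column s_1: 0 − 2·(1/5) = -2/5.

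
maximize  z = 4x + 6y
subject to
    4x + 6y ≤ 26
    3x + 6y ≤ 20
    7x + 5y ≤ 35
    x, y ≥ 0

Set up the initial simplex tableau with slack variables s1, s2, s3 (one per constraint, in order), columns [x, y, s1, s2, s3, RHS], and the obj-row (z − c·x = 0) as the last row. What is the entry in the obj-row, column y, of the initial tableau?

-6

The obj-row carries the negated objective coefficients: the y entry is -6.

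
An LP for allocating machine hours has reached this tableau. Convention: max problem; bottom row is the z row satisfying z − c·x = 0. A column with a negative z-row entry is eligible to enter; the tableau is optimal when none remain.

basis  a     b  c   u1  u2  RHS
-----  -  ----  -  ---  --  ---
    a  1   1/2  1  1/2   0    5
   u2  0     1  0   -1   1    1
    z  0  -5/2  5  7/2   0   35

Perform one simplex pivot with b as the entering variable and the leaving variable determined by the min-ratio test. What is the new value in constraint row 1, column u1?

1

Ratio test on column b — row 1: 5/(1/2) = 10; row 2: 1/1 = 1. Minimum is 1 at row 2 (u2 leaves); pivot element 1.
Divide row 2 by 1; eliminate column b from the other rows.
Row 1 update in column u1: 1/2 − (1/2)·(-1) = 1.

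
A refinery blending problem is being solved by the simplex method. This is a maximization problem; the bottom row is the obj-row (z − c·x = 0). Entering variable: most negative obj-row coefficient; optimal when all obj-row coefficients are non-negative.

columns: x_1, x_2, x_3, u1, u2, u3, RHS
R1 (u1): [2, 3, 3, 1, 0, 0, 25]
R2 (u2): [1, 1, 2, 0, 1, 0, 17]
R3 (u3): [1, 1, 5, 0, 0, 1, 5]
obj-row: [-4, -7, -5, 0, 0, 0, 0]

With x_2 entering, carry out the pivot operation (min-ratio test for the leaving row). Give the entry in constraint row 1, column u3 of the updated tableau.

Ratio test on column x_2 — row 1: 25/3 = 25/3; row 2: 17/1 = 17; row 3: 5/1 = 5. Minimum is 5 at row 3 (u3 leaves); pivot element 1.
Divide row 3 by 1; eliminate column x_2 from the other rows.
Row 1 update in column u3: 0 − 3·1 = -3.

-3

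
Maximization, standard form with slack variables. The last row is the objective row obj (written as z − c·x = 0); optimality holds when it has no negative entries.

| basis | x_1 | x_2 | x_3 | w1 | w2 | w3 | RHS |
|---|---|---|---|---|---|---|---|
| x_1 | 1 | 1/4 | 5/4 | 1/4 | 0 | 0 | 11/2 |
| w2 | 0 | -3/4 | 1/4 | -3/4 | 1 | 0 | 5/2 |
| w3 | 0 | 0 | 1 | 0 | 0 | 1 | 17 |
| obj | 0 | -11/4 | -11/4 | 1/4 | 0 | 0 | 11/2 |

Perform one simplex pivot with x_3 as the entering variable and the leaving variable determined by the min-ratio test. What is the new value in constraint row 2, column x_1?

Ratio test on column x_3 — row 1: (11/2)/(5/4) = 22/5; row 2: (5/2)/(1/4) = 10; row 3: 17/1 = 17. Minimum is 22/5 at row 1 (x_1 leaves); pivot element 5/4.
Divide row 1 by 5/4; eliminate column x_3 from the other rows.
Row 2 update in column x_1: 0 − (1/4)·(4/5) = -1/5.

-1/5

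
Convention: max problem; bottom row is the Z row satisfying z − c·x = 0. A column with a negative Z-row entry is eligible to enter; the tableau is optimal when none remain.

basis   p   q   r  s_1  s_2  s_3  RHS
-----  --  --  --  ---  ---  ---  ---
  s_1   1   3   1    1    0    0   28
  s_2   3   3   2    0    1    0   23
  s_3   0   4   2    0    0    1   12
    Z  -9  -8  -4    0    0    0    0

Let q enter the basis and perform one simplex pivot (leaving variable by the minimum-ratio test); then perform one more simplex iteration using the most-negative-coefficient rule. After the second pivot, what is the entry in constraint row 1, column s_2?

-1/3

Ratio test on column q — row 1: 28/3 = 28/3; row 2: 23/3 = 23/3; row 3: 12/4 = 3. Minimum is 3 at row 3 (s_3 leaves); pivot element 4.
Divide row 3 by 4; eliminate column q from the other rows.
Second iteration: most negative Z-row entry is -9 in column p, so p enters.
Ratio test on column p — row 1: 19/1 = 19; row 2: 14/3 = 14/3; row 3: entry 0 ≤ 0. Minimum is 14/3 at row 2 (s_2 leaves); pivot element 3.
Divide row 2 by 3; eliminate column p from the other rows.
After both pivots, the entry at constraint row 1, column s_2 is -1/3.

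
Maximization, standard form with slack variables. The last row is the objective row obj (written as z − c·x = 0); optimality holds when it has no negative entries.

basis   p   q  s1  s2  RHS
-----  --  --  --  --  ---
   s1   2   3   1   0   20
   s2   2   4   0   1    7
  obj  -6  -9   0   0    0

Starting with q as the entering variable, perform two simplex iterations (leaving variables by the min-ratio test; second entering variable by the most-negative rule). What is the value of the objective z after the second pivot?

Ratio test on column q — row 1: 20/3 = 20/3; row 2: 7/4 = 7/4. Minimum is 7/4 at row 2 (s2 leaves); pivot element 4.
Pivot on row 2; the obj-row RHS becomes 0 − (-9)·(7/4) = 63/4.
Next entering variable (most negative obj-row entry -3/2): p.
Ratio test on column p — row 1: (59/4)/(1/2) = 59/2; row 2: (7/4)/(1/2) = 7/2. Minimum is 7/2 at row 2 (q leaves); pivot element 1/2.
After the second pivot the obj-row RHS is 63/4 − (-3/2)·(7/2) = 21.

21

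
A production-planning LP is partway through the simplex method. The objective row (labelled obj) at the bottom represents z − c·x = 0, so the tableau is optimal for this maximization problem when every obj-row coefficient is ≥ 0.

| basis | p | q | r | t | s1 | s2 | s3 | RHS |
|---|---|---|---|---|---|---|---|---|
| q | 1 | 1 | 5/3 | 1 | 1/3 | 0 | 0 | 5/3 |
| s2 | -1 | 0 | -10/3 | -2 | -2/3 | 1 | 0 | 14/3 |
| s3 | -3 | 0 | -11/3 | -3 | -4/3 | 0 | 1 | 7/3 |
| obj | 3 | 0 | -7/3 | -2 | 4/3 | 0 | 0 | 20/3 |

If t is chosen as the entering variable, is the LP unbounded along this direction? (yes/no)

Column t has positive entries in row(s) 1, so the ratio test bounds it — not unbounded.

no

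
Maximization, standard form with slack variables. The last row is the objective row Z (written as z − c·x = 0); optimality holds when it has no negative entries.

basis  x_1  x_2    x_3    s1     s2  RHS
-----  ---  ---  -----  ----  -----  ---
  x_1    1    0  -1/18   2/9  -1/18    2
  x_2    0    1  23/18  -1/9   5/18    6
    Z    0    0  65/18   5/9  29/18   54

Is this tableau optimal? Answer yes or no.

yes

Every Z-row coefficient is ≥ 0, so the tableau is optimal.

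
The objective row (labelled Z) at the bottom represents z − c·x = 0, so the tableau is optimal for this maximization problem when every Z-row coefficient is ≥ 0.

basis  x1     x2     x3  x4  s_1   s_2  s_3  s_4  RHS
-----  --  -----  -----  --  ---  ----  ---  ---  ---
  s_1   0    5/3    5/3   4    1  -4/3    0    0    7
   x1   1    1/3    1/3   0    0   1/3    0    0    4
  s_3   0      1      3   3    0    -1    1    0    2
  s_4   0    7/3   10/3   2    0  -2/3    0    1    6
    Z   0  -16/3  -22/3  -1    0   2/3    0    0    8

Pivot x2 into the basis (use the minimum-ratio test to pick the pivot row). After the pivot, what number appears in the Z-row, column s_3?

16/3

Ratio test on column x2 — row 1: 7/(5/3) = 21/5; row 2: 4/(1/3) = 12; row 3: 2/1 = 2; row 4: 6/(7/3) = 18/7. Minimum is 2 at row 3 (s_3 leaves); pivot element 1.
Divide row 3 by 1; eliminate column x2 from the other rows.
Z-row update in column s_3: 0 − (-16/3)·1 = 16/3.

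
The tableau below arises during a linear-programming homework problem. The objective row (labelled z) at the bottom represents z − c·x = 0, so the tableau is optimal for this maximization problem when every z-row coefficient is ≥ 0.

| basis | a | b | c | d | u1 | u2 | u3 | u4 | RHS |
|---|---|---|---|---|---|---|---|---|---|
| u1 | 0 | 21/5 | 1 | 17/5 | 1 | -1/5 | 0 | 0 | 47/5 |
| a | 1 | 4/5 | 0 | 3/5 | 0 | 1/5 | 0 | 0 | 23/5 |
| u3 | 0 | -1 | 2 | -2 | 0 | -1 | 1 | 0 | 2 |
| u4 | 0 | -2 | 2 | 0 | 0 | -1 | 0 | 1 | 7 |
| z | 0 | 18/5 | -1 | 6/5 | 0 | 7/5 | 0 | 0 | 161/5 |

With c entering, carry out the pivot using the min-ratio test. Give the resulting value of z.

Ratio test on column c — row 1: (47/5)/1 = 47/5; row 2: entry 0 ≤ 0; row 3: 2/2 = 1; row 4: 7/2 = 7/2. Minimum is 1 at row 3 (u3 leaves); pivot element 2.
Pivot on row 3; the z-row RHS becomes 161/5 − (-1)·1 = 166/5.

166/5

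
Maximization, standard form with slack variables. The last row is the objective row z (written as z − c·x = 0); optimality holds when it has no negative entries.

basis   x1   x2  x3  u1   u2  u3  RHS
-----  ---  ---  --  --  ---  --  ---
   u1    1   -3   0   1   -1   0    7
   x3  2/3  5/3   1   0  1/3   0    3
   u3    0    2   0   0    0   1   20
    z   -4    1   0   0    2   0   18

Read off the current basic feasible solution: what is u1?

u1 is basic (row 1); its value is the RHS of that row, 7.

7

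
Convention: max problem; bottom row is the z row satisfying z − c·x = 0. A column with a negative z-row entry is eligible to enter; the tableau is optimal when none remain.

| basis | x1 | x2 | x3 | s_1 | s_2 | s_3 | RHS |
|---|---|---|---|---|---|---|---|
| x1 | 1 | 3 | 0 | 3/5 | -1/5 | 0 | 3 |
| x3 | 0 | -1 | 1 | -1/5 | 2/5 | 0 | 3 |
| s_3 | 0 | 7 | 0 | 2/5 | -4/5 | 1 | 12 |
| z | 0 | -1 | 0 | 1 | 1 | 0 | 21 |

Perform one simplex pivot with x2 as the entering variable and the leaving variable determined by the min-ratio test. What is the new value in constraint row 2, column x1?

1/3

Ratio test on column x2 — row 1: 3/3 = 1; row 2: entry -1 ≤ 0; row 3: 12/7 = 12/7. Minimum is 1 at row 1 (x1 leaves); pivot element 3.
Divide row 1 by 3; eliminate column x2 from the other rows.
Row 2 update in column x1: 0 − (-1)·(1/3) = 1/3.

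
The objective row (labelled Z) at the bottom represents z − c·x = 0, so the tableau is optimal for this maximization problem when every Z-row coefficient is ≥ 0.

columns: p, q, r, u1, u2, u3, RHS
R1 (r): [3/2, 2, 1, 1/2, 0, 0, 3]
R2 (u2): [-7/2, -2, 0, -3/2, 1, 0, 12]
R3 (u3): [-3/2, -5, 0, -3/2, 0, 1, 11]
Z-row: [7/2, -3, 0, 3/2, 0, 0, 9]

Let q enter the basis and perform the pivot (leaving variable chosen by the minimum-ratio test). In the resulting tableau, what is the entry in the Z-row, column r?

Ratio test on column q — row 1: 3/2 = 3/2; row 2: entry -2 ≤ 0; row 3: entry -5 ≤ 0. Minimum is 3/2 at row 1 (r leaves); pivot element 2.
Divide row 1 by 2; eliminate column q from the other rows.
Z-row update in column r: 0 − (-3)·(1/2) = 3/2.

3/2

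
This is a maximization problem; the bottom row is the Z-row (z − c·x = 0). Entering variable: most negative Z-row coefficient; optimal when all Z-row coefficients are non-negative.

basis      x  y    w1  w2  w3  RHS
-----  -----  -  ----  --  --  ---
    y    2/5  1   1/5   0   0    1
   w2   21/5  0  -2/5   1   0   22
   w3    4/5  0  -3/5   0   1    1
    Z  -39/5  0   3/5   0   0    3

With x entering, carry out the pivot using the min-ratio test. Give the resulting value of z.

Ratio test on column x — row 1: 1/(2/5) = 5/2; row 2: 22/(21/5) = 110/21; row 3: 1/(4/5) = 5/4. Minimum is 5/4 at row 3 (w3 leaves); pivot element 4/5.
Pivot on row 3; the Z-row RHS becomes 3 − (-39/5)·(5/4) = 51/4.

51/4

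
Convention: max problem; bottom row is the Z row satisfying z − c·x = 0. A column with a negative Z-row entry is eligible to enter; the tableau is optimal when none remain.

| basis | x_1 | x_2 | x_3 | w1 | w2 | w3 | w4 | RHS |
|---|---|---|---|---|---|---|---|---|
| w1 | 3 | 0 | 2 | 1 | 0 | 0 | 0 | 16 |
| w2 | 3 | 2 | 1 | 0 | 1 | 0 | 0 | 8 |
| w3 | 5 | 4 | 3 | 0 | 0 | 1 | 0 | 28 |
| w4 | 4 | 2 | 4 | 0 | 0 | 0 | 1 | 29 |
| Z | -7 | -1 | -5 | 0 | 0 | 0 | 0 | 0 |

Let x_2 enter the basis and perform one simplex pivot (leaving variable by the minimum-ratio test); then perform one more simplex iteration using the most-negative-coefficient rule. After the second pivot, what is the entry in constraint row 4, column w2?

Ratio test on column x_2 — row 1: entry 0 ≤ 0; row 2: 8/2 = 4; row 3: 28/4 = 7; row 4: 29/2 = 29/2. Minimum is 4 at row 2 (w2 leaves); pivot element 2.
Divide row 2 by 2; eliminate column x_2 from the other rows.
Second iteration: most negative Z-row entry is -11/2 in column x_1, so x_1 enters.
Ratio test on column x_1 — row 1: 16/3 = 16/3; row 2: 4/(3/2) = 8/3; row 3: entry -1 ≤ 0; row 4: 21/1 = 21. Minimum is 8/3 at row 2 (x_2 leaves); pivot element 3/2.
Divide row 2 by 3/2; eliminate column x_1 from the other rows.
After both pivots, the entry at constraint row 4, column w2 is -4/3.

-4/3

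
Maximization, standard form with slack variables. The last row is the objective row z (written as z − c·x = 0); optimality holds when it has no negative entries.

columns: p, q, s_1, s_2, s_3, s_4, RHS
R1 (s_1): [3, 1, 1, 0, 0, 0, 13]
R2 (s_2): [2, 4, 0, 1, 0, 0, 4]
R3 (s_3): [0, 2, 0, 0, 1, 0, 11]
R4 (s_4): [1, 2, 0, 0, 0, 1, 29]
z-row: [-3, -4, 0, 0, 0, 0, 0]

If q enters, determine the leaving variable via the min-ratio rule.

s_2

Column q entries and ratios — s_1: 13/1 = 13; s_2: 4/4 = 1; s_3: 11/2 = 11/2; s_4: 29/2 = 29/2.
Smallest ratio is 1 in the row of s_2, so s_2 leaves.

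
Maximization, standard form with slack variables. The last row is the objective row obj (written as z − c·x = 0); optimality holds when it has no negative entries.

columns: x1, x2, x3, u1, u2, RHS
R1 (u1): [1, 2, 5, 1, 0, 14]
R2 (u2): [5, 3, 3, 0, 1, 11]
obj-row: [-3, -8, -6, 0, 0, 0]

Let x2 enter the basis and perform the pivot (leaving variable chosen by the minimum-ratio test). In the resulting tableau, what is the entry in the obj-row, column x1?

Ratio test on column x2 — row 1: 14/2 = 7; row 2: 11/3 = 11/3. Minimum is 11/3 at row 2 (u2 leaves); pivot element 3.
Divide row 2 by 3; eliminate column x2 from the other rows.
obj-row update in column x1: -3 − (-8)·(5/3) = 31/3.

31/3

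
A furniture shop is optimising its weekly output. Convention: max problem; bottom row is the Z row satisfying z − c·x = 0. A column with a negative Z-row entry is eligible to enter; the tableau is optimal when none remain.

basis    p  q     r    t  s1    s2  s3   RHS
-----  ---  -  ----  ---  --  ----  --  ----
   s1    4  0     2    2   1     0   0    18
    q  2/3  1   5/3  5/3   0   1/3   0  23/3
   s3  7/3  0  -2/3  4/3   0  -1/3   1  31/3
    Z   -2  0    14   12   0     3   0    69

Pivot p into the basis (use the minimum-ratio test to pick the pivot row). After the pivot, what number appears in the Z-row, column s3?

6/7

Ratio test on column p — row 1: 18/4 = 9/2; row 2: (23/3)/(2/3) = 23/2; row 3: (31/3)/(7/3) = 31/7. Minimum is 31/7 at row 3 (s3 leaves); pivot element 7/3.
Divide row 3 by 7/3; eliminate column p from the other rows.
Z-row update in column s3: 0 − (-2)·(3/7) = 6/7.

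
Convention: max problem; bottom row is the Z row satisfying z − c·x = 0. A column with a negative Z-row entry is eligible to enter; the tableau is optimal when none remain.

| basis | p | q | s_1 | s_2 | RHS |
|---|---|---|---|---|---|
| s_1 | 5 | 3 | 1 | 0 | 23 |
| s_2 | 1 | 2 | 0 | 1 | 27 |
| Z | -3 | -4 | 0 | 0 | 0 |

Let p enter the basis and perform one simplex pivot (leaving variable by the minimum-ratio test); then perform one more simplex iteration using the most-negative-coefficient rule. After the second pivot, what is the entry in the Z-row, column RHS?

92/3

Ratio test on column p — row 1: 23/5 = 23/5; row 2: 27/1 = 27. Minimum is 23/5 at row 1 (s_1 leaves); pivot element 5.
Divide row 1 by 5; eliminate column p from the other rows.
Second iteration: most negative Z-row entry is -11/5 in column q, so q enters.
Ratio test on column q — row 1: (23/5)/(3/5) = 23/3; row 2: (112/5)/(7/5) = 16. Minimum is 23/3 at row 1 (p leaves); pivot element 3/5.
Divide row 1 by 3/5; eliminate column q from the other rows.
After both pivots, the entry at the Z-row, column RHS is 92/3.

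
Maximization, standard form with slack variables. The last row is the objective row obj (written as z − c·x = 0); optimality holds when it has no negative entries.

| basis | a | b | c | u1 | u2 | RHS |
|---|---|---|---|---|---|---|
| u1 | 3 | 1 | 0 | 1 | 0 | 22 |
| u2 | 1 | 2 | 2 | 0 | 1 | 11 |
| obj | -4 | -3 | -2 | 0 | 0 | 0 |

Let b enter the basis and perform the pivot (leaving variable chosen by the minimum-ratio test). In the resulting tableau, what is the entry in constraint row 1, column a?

Ratio test on column b — row 1: 22/1 = 22; row 2: 11/2 = 11/2. Minimum is 11/2 at row 2 (u2 leaves); pivot element 2.
Divide row 2 by 2; eliminate column b from the other rows.
Row 1 update in column a: 3 − 1·(1/2) = 5/2.

5/2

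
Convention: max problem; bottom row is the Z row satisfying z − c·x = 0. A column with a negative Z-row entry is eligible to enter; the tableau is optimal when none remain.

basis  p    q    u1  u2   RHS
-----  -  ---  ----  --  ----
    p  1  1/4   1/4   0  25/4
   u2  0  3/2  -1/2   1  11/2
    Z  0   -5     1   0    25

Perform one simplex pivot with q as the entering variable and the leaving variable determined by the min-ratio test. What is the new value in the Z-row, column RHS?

130/3

Ratio test on column q — row 1: (25/4)/(1/4) = 25; row 2: (11/2)/(3/2) = 11/3. Minimum is 11/3 at row 2 (u2 leaves); pivot element 3/2.
Divide row 2 by 3/2; eliminate column q from the other rows.
Z-row update in column RHS: 25 − (-5)·(11/3) = 130/3.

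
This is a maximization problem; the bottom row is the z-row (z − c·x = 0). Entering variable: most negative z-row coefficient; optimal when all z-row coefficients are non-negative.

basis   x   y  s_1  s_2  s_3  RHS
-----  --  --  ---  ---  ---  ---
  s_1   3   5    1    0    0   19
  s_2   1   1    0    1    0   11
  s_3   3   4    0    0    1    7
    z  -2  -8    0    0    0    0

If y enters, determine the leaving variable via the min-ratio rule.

Column y entries and ratios — s_1: 19/5 = 19/5; s_2: 11/1 = 11; s_3: 7/4 = 7/4.
Smallest ratio is 7/4 in the row of s_3, so s_3 leaves.

s_3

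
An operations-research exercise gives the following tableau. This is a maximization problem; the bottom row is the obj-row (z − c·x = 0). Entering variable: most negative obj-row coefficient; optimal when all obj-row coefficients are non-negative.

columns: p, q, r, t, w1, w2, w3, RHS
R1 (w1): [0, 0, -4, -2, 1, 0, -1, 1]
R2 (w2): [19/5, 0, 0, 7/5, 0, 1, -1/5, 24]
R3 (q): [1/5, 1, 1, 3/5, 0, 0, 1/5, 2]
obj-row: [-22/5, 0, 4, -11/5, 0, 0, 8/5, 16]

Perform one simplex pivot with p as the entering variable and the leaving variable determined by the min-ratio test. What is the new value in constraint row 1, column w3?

-1

Ratio test on column p — row 1: entry 0 ≤ 0; row 2: 24/(19/5) = 120/19; row 3: 2/(1/5) = 10. Minimum is 120/19 at row 2 (w2 leaves); pivot element 19/5.
Divide row 2 by 19/5; eliminate column p from the other rows.
Row 1 update in column w3: -1 − 0·(-1/19) = -1.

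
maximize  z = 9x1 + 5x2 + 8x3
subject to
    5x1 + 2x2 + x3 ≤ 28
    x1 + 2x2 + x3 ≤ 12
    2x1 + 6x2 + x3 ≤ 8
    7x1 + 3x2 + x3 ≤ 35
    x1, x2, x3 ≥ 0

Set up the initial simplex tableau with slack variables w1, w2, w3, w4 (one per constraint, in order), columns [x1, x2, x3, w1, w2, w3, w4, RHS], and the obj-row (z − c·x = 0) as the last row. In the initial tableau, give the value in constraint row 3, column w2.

0

Slack w2 belongs to constraint 2; its column is the unit vector e_2, so the entry in row 3 is 0.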